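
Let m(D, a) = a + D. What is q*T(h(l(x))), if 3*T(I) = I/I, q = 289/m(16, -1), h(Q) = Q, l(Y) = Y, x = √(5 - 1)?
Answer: 289/45 ≈ 6.4222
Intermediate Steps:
x = 2 (x = √4 = 2)
m(D, a) = D + a
q = 289/15 (q = 289/(16 - 1) = 289/15 ≈ 19.267)
T(I) = ⅓ (T(I) = (I/I)/3 = (⅓)*1 = ⅓)
q*T(h(l(x))) = (289/15)*(⅓) = 289/45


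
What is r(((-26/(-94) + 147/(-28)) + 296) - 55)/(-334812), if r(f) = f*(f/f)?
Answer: -14791/20981552 ≈ -0.00070495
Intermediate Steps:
r(f) = f (r(f) = f*1 = f)
r(((-26/(-94) + 147/(-28)) + 296) - 55)/(-334812) = (((-26/(-94) + 147/(-28)) + 296) - 55)/(-334812) = (((-26*(-1/94) + 147*(-1/28)) + 296) - 55)*(-1/334812) = (((13/47 - 21/4) + 296) - 55)*(-1/334812) = ((-935/188 + 296) - 55)*(-1/334812) = (54713/188 - 55)*(-1/334812) = (44373/188)*(-1/334812) = -14791/20981552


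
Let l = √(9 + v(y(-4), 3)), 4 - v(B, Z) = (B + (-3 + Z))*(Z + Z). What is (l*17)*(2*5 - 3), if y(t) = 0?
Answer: 119*√13 ≈ 429.06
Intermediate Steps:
v(B, Z) = 4 - 2*Z*(-3 + B + Z) (v(B, Z) = 4 - (B + (-3 + Z))*(Z + Z) = 4 - (-3 + B + Z)*2*Z = 4 - 2*Z*(-3 + B + Z))
l = √13 (l = √(9 + (4 - 2*3² + 6*3 - 2*0*3)) = √(9 + (4 - 2*9 + 18 + 0)) = √(9 + (4 - 18 + 18 + 0)) = √(9 + 4) = √13 ≈ 3.6056)
(l*17)*(2*5 - 3) = (√13*17)*(2*5 - 3) = (17*√13)*(10 - 3) = (17*√13)*7 = 119*√13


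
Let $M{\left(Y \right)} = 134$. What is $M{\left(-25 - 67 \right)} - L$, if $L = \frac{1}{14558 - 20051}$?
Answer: $\frac{736063}{5493} \approx 134.0$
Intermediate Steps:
$L = - \frac{1}{5493}$ ($L = \frac{1}{-5493} = - \frac{1}{5493} \approx -0.00018205$)
$M{\left(-25 - 67 \right)} - L = 134 - - \frac{1}{5493} = 134 + \frac{1}{5493} = \frac{736063}{5493}$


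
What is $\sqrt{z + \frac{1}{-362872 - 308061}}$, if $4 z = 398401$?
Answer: $\frac{\sqrt{179340644599224357}}{1341866} \approx 315.6$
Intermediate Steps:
$z = \frac{398401}{4}$ ($z = \frac{1}{4} \cdot 398401 = \frac{398401}{4} \approx 99600.0$)
$\sqrt{z + \frac{1}{-362872 - 308061}} = \sqrt{\frac{398401}{4} + \frac{1}{-362872 - 308061}} = \sqrt{\frac{398401}{4} + \frac{1}{-670933}} = \sqrt{\frac{398401}{4} - \frac{1}{670933}} = \sqrt{\frac{267300378129}{2683732}} = \frac{\sqrt{179340644599224357}}{1341866}$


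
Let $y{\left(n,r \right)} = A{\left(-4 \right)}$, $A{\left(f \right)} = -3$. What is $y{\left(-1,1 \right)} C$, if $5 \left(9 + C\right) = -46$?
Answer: $\frac{273}{5} \approx 54.6$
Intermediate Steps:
$y{\left(n,r \right)} = -3$
$C = - \frac{91}{5}$ ($C = -9 + \frac{1}{5} \left(-46\right) = -9 - \frac{46}{5} = - \frac{91}{5} \approx -18.2$)
$y{\left(-1,1 \right)} C = \left(-3\right) \left(- \frac{91}{5}\right) = \frac{273}{5}$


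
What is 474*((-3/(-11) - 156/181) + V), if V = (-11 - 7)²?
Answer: 305213814/1991 ≈ 1.5330e+5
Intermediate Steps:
V = 324 (V = (-18)² = 324)
474*((-3/(-11) - 156/181) + V) = 474*((-3/(-11) - 156/181) + 324) = 474*((-3*(-1/11) - 156*1/181) + 324) = 474*((3/11 - 156/181) + 324) = 474*(-1173/1991 + 324) = 474*(643911/1991) = 305213814/1991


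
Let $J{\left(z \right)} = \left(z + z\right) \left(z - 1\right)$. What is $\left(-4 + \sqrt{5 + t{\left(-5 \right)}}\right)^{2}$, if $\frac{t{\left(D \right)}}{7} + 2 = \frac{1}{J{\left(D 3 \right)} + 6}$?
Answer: $\frac{\left(216 - i \sqrt{26202}\right)^{2}}{2916} \approx 7.0144 - 23.981 i$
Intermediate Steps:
$J{\left(z \right)} = 2 z \left(-1 + z\right)$
$t{\left(D \right)} = -14 + \frac{7}{6 + 6 D \left(-1 + 3 D\right)}$ ($t{\left(D \right)} = -14 + \frac{7}{2 D 3 \left(-1 + D 3\right) + 6} = -14 + \frac{7}{2 \cdot 3 D \left(-1 + 3 D\right) + 6} = -14 + \frac{7}{6 D \left(-1 + 3 D\right) + 6} = -14 + \frac{7}{6 + 6 D \left(-1 + 3 D\right)}$)
$\left(-4 + \sqrt{5 + t{\left(-5 \right)}}\right)^{2} = \left(-4 + \sqrt{5 + \frac{7 \left(-11 - 36 \left(-5\right)^{2} + 12 \left(-5\right)\right)}{6 \left(1 - -5 + 3 \left(-5\right)^{2}\right)}}\right)^{2} = \left(-4 + \sqrt{5 + \frac{7 \left(-11 - 900 - 60\right)}{6 \left(1 + 5 + 3 \cdot 25\right)}}\right)^{2} = \left(-4 + \sqrt{5 + \frac{7 \left(-11 - 900 - 60\right)}{6 \left(1 + 5 + 75\right)}}\right)^{2} = \left(-4 + \sqrt{5 + \frac{7}{6} \cdot \frac{1}{81} \left(-971\right)}\right)^{2} = \left(-4 + \sqrt{5 - \frac{6797}{486}}\right)^{2} = \left(-4 + \sqrt{- \frac{4367}{486}}\right)^{2} = \left(-4 + \frac{i \sqrt{26202}}{54}\right)^{2}$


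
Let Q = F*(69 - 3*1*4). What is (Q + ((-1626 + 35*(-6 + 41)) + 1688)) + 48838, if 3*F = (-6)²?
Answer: 50809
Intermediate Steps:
F = 12 (F = (⅓)*(-6)² = (⅓)*36 = 12)
Q = 684 (Q = 12*(69 - 3*1*4) = 12*(69 - 3*4) = 12*(69 - 12) = 12*57 = 684)
(Q + ((-1626 + 35*(-6 + 41)) + 1688)) + 48838 = (684 + ((-1626 + 35*(-6 + 41)) + 1688)) + 48838 = (684 + ((-1626 + 35*35) + 1688)) + 48838 = (684 + ((-1626 + 1225) + 1688)) + 48838 = (684 + (-401 + 1688)) + 48838 = (684 + 1287) + 48838 = 1971 + 48838 = 50809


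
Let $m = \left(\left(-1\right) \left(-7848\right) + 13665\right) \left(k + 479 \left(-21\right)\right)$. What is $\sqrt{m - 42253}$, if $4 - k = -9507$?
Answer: $i \sqrt{11831377} \approx 3439.7 i$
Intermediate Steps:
$k = 9511$ ($k = 4 - -9507 = 4 + 9507 = 9511$)
$m = -11789124$ ($m = \left(\left(-1\right) \left(-7848\right) + 13665\right) \left(9511 + 479 \left(-21\right)\right) = \left(7848 + 13665\right) \left(9511 - 10059\right) = 21513 \left(-548\right) = -11789124$)
$\sqrt{m - 42253} = \sqrt{-11789124 - 42253} = \sqrt{-11831377} = i \sqrt{11831377}$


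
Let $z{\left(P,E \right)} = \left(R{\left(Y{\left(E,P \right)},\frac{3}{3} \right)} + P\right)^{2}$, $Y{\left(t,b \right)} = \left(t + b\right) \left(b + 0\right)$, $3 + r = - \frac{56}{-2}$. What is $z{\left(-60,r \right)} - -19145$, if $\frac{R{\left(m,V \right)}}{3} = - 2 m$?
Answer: $160294745$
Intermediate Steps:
$r = 25$ ($r = -3 - \frac{56}{-2} = -3 - -28 = -3 + 28 = 25$)
$Y{\left(t,b \right)} = b \left(b + t\right)$ ($Y{\left(t,b \right)} = \left(b + t\right) b = b \left(b + t\right)$)
$R{\left(m,V \right)} = - 6 m$ ($R{\left(m,V \right)} = 3 \left(- 2 m\right) = - 6 m$)
$z{\left(P,E \right)} = \left(P - 6 P \left(E + P\right)\right)^{2}$ ($z{\left(P,E \right)} = \left(- 6 P \left(P + E\right) + P\right)^{2} = \left(- 6 P \left(E + P\right) + P\right)^{2} = \left(P - 6 P \left(E + P\right)\right)^{2}$)
$z{\left(-60,r \right)} - -19145 = \left(-60\right)^{2} \left(-1 + 6 \cdot 25 + 6 \left(-60\right)\right)^{2} - -19145 = 3600 \left(-1 + 150 - 360\right)^{2} + 19145 = 3600 \left(-211\right)^{2} + 19145 = 3600 \cdot 44521 + 19145 = 160275600 + 19145 = 160294745$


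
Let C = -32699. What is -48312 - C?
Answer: -15613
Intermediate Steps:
-48312 - C = -48312 - 1*(-32699) = -48312 + 32699 = -15613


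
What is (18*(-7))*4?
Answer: -504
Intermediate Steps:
(18*(-7))*4 = -126*4 = -504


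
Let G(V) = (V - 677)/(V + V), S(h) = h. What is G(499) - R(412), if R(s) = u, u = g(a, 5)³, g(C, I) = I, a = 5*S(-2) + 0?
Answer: -62464/499 ≈ -125.18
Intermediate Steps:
G(V) = (-677 + V)/(2*V) (G(V) = (-677 + V)/((2*V)) = (-677 + V)*(1/(2*V)) = (-677 + V)/(2*V))
a = -10 (a = 5*(-2) + 0 = -10 + 0 = -10)
u = 125 (u = 5³ = 125)
R(s) = 125
G(499) - R(412) = (½)*(-677 + 499)/499 - 1*125 = (½)*(1/499)*(-178) - 125 = -89/499 - 125 = -62464/499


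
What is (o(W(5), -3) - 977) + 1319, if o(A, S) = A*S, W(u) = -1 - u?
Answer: 360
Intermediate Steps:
(o(W(5), -3) - 977) + 1319 = ((-1 - 1*5)*(-3) - 977) + 1319 = ((-1 - 5)*(-3) - 977) + 1319 = (-6*(-3) - 977) + 1319 = (18 - 977) + 1319 = -959 + 1319 = 360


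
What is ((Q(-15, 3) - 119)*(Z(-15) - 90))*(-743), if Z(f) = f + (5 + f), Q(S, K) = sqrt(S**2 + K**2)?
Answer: -10167955 + 256335*sqrt(26) ≈ -8.8609e+6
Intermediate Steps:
Q(S, K) = sqrt(K**2 + S**2)
Z(f) = 5 + 2*f
((Q(-15, 3) - 119)*(Z(-15) - 90))*(-743) = ((sqrt(3**2 + (-15)**2) - 119)*((5 + 2*(-15)) - 90))*(-743) = ((sqrt(9 + 225) - 119)*((5 - 30) - 90))*(-743) = ((sqrt(234) - 119)*(-25 - 90))*(-743) = ((3*sqrt(26) - 119)*(-115))*(-743) = ((-119 + 3*sqrt(26))*(-115))*(-743) = (13685 - 345*sqrt(26))*(-743) = -10167955 + 256335*sqrt(26)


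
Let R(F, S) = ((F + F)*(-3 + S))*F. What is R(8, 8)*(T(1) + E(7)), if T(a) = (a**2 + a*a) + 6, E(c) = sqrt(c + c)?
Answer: 5120 + 640*sqrt(14) ≈ 7514.7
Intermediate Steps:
E(c) = sqrt(2)*sqrt(c) (E(c) = sqrt(2*c) = sqrt(2)*sqrt(c))
T(a) = 6 + 2*a**2 (T(a) = (a**2 + a**2) + 6 = 2*a**2 + 6 = 6 + 2*a**2)
R(F, S) = 2*F**2*(-3 + S) (R(F, S) = ((2*F)*(-3 + S))*F = (2*F*(-3 + S))*F = 2*F**2*(-3 + S))
R(8, 8)*(T(1) + E(7)) = (2*8**2*(-3 + 8))*((6 + 2*1**2) + sqrt(2)*sqrt(7)) = (2*64*5)*((6 + 2*1) + sqrt(14)) = 640*((6 + 2) + sqrt(14)) = 640*(8 + sqrt(14)) = 5120 + 640*sqrt(14)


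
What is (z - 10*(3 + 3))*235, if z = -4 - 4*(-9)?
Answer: -6580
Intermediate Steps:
z = 32 (z = -4 + 36 = 32)
(z - 10*(3 + 3))*235 = (32 - 10*(3 + 3))*235 = (32 - 10*6)*235 = (32 - 60)*235 = -28*235 = -6580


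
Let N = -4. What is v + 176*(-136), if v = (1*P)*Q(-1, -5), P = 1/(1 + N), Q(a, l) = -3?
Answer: -23935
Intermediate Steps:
P = -1/3 (P = 1/(1 - 4) = 1/(-3) = -1/3 ≈ -0.33333)
v = 1 (v = (1*(-1/3))*(-3) = -1/3*(-3) = 1)
v + 176*(-136) = 1 + 176*(-136) = 1 - 23936 = -23935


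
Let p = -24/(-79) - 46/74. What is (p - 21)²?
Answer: 3882785344/8543929 ≈ 454.45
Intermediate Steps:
p = -929/2923 (p = -24*(-1/79) - 46*1/74 = 24/79 - 23/37 = -929/2923 ≈ -0.31782)
(p - 21)² = (-929/2923 - 21)² = (-62312/2923)² = 3882785344/8543929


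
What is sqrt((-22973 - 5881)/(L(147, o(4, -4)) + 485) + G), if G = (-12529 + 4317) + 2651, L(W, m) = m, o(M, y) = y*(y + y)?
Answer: I*sqrt(1501311647)/517 ≈ 74.945*I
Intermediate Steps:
o(M, y) = 2*y**2 (o(M, y) = y*(2*y) = 2*y**2)
G = -5561 (G = -8212 + 2651 = -5561)
sqrt((-22973 - 5881)/(L(147, o(4, -4)) + 485) + G) = sqrt((-22973 - 5881)/(2*(-4)**2 + 485) - 5561) = sqrt(-28854/(2*16 + 485) - 5561) = sqrt(-28854/(32 + 485) - 5561) = sqrt(-28854/517 - 5561) = sqrt(-2903891/517) = I*sqrt(1501311647)/517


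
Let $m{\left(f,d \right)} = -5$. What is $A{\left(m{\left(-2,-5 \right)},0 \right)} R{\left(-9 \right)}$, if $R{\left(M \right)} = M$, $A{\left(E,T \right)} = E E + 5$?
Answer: $-270$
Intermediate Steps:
$A{\left(E,T \right)} = 5 + E^{2}$ ($A{\left(E,T \right)} = E^{2} + 5 = 5 + E^{2}$)
$A{\left(m{\left(-2,-5 \right)},0 \right)} R{\left(-9 \right)} = \left(5 + \left(-5\right)^{2}\right) \left(-9\right) = \left(5 + 25\right) \left(-9\right) = 30 \left(-9\right) = -270$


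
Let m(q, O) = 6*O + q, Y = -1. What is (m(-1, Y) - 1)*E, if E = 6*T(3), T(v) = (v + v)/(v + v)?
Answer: -48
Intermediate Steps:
T(v) = 1 (T(v) = (2*v)/((2*v)) = (2*v)*(1/(2*v)) = 1)
E = 6 (E = 6*1 = 6)
m(q, O) = q + 6*O
(m(-1, Y) - 1)*E = ((-1 + 6*(-1)) - 1)*6 = ((-1 - 6) - 1)*6 = (-7 - 1)*6 = -8*6 = -48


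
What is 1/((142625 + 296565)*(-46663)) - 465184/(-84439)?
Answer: 9533445062792041/1730486361663830 ≈ 5.5091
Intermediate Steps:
1/((142625 + 296565)*(-46663)) - 465184/(-84439) = -1/46663/439190 - 465184*(-1/84439) = (1/439190)*(-1/46663) + 465184/84439 = -1/20493922970 + 465184/84439 = 9533445062792041/1730486361663830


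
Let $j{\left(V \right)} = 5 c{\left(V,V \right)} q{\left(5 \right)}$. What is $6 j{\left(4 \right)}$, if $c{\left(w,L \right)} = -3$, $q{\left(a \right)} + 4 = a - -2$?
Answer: $-270$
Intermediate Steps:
$q{\left(a \right)} = -2 + a$ ($q{\left(a \right)} = -4 + \left(a - -2\right) = -4 + \left(a + 2\right) = -4 + \left(2 + a\right) = -2 + a$)
$j{\left(V \right)} = -45$ ($j{\left(V \right)} = 5 \left(-3\right) \left(-2 + 5\right) = \left(-15\right) 3 = -45$)
$6 j{\left(4 \right)} = 6 \left(-45\right) = -270$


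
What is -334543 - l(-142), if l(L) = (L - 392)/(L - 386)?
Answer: -29439873/88 ≈ -3.3454e+5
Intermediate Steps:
l(L) = (-392 + L)/(-386 + L)
-334543 - l(-142) = -334543 - (-392 - 142)/(-386 - 142) = -334543 - (-534)/(-528) = -334543 - (-1)*(-534)/528 = -334543 - 1*89/88 = -334543 - 89/88 = -29439873/88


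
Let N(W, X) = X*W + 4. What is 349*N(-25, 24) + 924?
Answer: -207080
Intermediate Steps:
N(W, X) = 4 + W*X (N(W, X) = W*X + 4 = 4 + W*X)
349*N(-25, 24) + 924 = 349*(4 - 25*24) + 924 = 349*(4 - 600) + 924 = 349*(-596) + 924 = -208004 + 924 = -207080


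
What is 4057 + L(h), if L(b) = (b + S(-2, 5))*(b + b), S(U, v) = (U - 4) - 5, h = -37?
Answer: 7609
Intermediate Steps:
S(U, v) = -9 + U (S(U, v) = (-4 + U) - 5 = -9 + U)
L(b) = 2*b*(-11 + b) (L(b) = (b + (-9 - 2))*(b + b) = (b - 11)*(2*b) = (-11 + b)*(2*b) = 2*b*(-11 + b))
4057 + L(h) = 4057 + 2*(-37)*(-11 - 37) = 4057 + 2*(-37)*(-48) = 4057 + 3552 = 7609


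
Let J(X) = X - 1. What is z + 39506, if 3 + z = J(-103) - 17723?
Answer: 21676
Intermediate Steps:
J(X) = -1 + X
z = -17830 (z = -3 + ((-1 - 103) - 17723) = -3 + (-104 - 17723) = -3 - 17827 = -17830)
z + 39506 = -17830 + 39506 = 21676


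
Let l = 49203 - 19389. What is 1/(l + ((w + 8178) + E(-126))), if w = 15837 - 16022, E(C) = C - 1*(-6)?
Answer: 1/37687 ≈ 2.6534e-5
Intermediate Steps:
E(C) = 6 + C (E(C) = C + 6 = 6 + C)
w = -185
l = 29814
1/(l + ((w + 8178) + E(-126))) = 1/(29814 + ((-185 + 8178) + (6 - 126))) = 1/(29814 + (7993 - 120)) = 1/(29814 + 7873) = 1/37687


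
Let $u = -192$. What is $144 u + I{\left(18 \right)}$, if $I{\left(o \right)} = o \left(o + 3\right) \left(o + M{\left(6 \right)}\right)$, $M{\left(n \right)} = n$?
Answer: $-18576$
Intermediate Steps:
$I{\left(o \right)} = o \left(3 + o\right) \left(6 + o\right)$ ($I{\left(o \right)} = o \left(o + 3\right) \left(o + 6\right) = o \left(3 + o\right) \left(6 + o\right)$)
$144 u + I{\left(18 \right)} = 144 \left(-192\right) + 18 \left(18 + 18^{2} + 9 \cdot 18\right) = -27648 + 18 \left(18 + 324 + 162\right) = -27648 + 18 \cdot 504 = -27648 + 9072 = -18576$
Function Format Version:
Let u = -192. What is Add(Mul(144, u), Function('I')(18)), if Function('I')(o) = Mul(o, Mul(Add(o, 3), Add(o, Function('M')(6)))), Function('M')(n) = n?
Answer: -18576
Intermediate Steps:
Function('I')(o) = Mul(o, Add(3, o), Add(6, o)) (Function('I')(o) = Mul(o, Mul(Add(o, 3), Add(o, 6))) = Mul(o, Mul(Add(3, o), Add(6, o))) = Mul(o, Add(3, o), Add(6, o)))
Add(Mul(144, u), Function('I')(18)) = Add(Mul(144, -192), Mul(18, Add(18, Pow(18, 2), Mul(9, 18)))) = Add(-27648, Mul(18, Add(18, 324, 162))) = Add(-27648, Mul(18, 504)) = Add(-27648, 9072) = -18576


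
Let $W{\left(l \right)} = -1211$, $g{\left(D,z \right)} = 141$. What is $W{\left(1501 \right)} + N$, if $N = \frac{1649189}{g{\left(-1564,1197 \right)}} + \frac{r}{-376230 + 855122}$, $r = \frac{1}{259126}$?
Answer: $\frac{183464351378731837}{17497164943272} \approx 10485.0$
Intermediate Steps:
$r = \frac{1}{259126} \approx 3.8591 \cdot 10^{-6}$
$N = \frac{204653418125034229}{17497164943272}$ ($N = \frac{1649189}{141} + \frac{1}{259126 \left(-376230 + 855122\right)} = 1649189 \cdot \frac{1}{141} + \frac{1}{259126 \cdot 478892} = \frac{1649189}{141} + \frac{1}{259126} \cdot \frac{1}{478892} = \frac{1649189}{141} + \frac{1}{124093368392} = \frac{204653418125034229}{17497164943272} \approx 11696.0$)
$W{\left(1501 \right)} + N = -1211 + \frac{204653418125034229}{17497164943272} = \frac{183464351378731837}{17497164943272}$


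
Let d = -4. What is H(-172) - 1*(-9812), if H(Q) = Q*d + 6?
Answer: 10506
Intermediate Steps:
H(Q) = 6 - 4*Q (H(Q) = Q*(-4) + 6 = -4*Q + 6 = 6 - 4*Q)
H(-172) - 1*(-9812) = (6 - 4*(-172)) - 1*(-9812) = (6 + 688) + 9812 = 694 + 9812 = 10506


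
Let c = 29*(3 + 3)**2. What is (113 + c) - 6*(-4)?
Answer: 1181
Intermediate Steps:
c = 1044 (c = 29*6**2 = 29*36 = 1044)
(113 + c) - 6*(-4) = (113 + 1044) - 6*(-4) = 1157 + 24 = 1181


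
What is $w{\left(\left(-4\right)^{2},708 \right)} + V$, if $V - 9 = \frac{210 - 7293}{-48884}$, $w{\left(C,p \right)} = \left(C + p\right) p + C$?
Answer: $\frac{25058776511}{48884} \approx 5.1262 \cdot 10^{5}$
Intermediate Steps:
$w{\left(C,p \right)} = C + p \left(C + p\right)$ ($w{\left(C,p \right)} = p \left(C + p\right) + C = C + p \left(C + p\right)$)
$V = \frac{447039}{48884}$ ($V = 9 + \frac{210 - 7293}{-48884} = 9 + \left(210 - 7293\right) \left(- \frac{1}{48884}\right) = 9 - - \frac{7083}{48884} = 9 + \frac{7083}{48884} = \frac{447039}{48884} \approx 9.1449$)
$w{\left(\left(-4\right)^{2},708 \right)} + V = \left(\left(-4\right)^{2} + 708^{2} + \left(-4\right)^{2} \cdot 708\right) + \frac{447039}{48884} = \left(16 + 501264 + 16 \cdot 708\right) + \frac{447039}{48884} = \left(16 + 501264 + 11328\right) + \frac{447039}{48884} = 512608 + \frac{447039}{48884} = \frac{25058776511}{48884}$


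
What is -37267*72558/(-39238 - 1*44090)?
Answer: 450669831/13888 ≈ 32450.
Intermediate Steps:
-37267*72558/(-39238 - 1*44090) = -37267*72558/(-39238 - 44090) = -37267/((-83328*1/72558)) = -37267/(-13888/12093) = -37267*(-12093/13888) = 450669831/13888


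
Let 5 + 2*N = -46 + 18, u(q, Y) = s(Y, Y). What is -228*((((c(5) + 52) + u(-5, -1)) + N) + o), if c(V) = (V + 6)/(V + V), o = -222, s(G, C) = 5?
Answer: 205656/5 ≈ 41131.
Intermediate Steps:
u(q, Y) = 5
c(V) = (6 + V)/(2*V) (c(V) = (6 + V)/((2*V)) = (6 + V)*(1/(2*V)) = (6 + V)/(2*V))
N = -33/2 (N = -5/2 + (-46 + 18)/2 = -5/2 + (1/2)*(-28) = -5/2 - 14 = -33/2 ≈ -16.500)
-228*((((c(5) + 52) + u(-5, -1)) + N) + o) = -228*(((((1/2)*(6 + 5)/5 + 52) + 5) - 33/2) - 222) = -228*(((((1/2)*(1/5)*11 + 52) + 5) - 33/2) - 222) = -228*((((11/10 + 52) + 5) - 33/2) - 222) = -228*(((531/10 + 5) - 33/2) - 222) = -228*((581/10 - 33/2) - 222) = -228*(208/5 - 222) = -228*(-902/5) = 205656/5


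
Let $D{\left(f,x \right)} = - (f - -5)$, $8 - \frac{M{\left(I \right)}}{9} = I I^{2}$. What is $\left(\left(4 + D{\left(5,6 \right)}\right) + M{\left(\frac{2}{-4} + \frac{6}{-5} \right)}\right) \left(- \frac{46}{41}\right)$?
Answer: $- \frac{2534991}{20500} \approx -123.66$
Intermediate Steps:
$M{\left(I \right)} = 72 - 9 I^{3}$ ($M{\left(I \right)} = 72 - 9 I I^{2} = 72 - 9 I^{3}$)
$D{\left(f,x \right)} = -5 - f$ ($D{\left(f,x \right)} = - (f + 5) = - (5 + f) = -5 - f$)
$\left(\left(4 + D{\left(5,6 \right)}\right) + M{\left(\frac{2}{-4} + \frac{6}{-5} \right)}\right) \left(- \frac{46}{41}\right) = \left(\left(4 - 10\right) + \left(72 - 9 \left(\frac{2}{-4} + \frac{6}{-5}\right)^{3}\right)\right) \left(- \frac{46}{41}\right) = \left(\left(4 - 10\right) + \left(72 - 9 \left(2 \left(- \frac{1}{4}\right) + 6 \left(- \frac{1}{5}\right)\right)^{3}\right)\right) \left(\left(-46\right) \frac{1}{41}\right) = \left(\left(4 - 10\right) + \left(72 - 9 \left(- \frac{1}{2} - \frac{6}{5}\right)^{3}\right)\right) \left(- \frac{46}{41}\right) = \left(-6 + \left(72 - 9 \left(- \frac{17}{10}\right)^{3}\right)\right) \left(- \frac{46}{41}\right) = \left(-6 + \left(72 - - \frac{44217}{1000}\right)\right) \left(- \frac{46}{41}\right) = \left(-6 + \left(72 + \frac{44217}{1000}\right)\right) \left(- \frac{46}{41}\right) = \left(-6 + \frac{116217}{1000}\right) \left(- \frac{46}{41}\right) = \frac{110217}{1000} \left(- \frac{46}{41}\right) = - \frac{2534991}{20500}$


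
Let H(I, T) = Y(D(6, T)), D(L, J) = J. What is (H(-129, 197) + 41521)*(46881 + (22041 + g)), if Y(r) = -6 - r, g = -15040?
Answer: 2226296476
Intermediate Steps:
H(I, T) = -6 - T
(H(-129, 197) + 41521)*(46881 + (22041 + g)) = ((-6 - 1*197) + 41521)*(46881 + (22041 - 15040)) = ((-6 - 197) + 41521)*(46881 + 7001) = (-203 + 41521)*53882 = 41318*53882 = 2226296476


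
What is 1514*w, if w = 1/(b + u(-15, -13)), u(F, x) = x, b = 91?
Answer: 757/39 ≈ 19.410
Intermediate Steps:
w = 1/78 (w = 1/(91 - 13) = 1/78 ≈ 0.012821)
1514*w = 1514*(1/78) = 757/39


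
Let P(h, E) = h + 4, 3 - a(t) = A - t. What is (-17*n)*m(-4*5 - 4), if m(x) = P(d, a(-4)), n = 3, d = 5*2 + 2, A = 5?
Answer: -816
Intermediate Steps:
d = 12 (d = 10 + 2 = 12)
a(t) = -2 + t (a(t) = 3 - (5 - t) = 3 + (-5 + t) = -2 + t)
P(h, E) = 4 + h
m(x) = 16 (m(x) = 4 + 12 = 16)
(-17*n)*m(-4*5 - 4) = -17*3*16 = -51*16 = -816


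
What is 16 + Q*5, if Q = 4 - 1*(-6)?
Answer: 66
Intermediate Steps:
Q = 10 (Q = 4 + 6 = 10)
16 + Q*5 = 16 + 10*5 = 16 + 50 = 66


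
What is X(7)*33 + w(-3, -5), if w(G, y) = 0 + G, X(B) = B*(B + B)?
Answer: 3231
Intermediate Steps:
X(B) = 2*B² (X(B) = B*(2*B) = 2*B²)
w(G, y) = G
X(7)*33 + w(-3, -5) = (2*7²)*33 - 3 = (2*49)*33 - 3 = 98*33 - 3 = 3234 - 3 = 3231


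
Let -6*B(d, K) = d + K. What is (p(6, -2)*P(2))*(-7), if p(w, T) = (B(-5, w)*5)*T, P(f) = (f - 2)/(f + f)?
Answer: 0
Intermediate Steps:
B(d, K) = -K/6 - d/6 (B(d, K) = -(d + K)/6 = -(K + d)/6 = -K/6 - d/6)
P(f) = (-2 + f)/(2*f) (P(f) = (-2 + f)/((2*f)) = (-2 + f)*(1/(2*f)) = (-2 + f)/(2*f))
p(w, T) = T*(25/6 - 5*w/6) (p(w, T) = ((-w/6 - ⅙*(-5))*5)*T = ((-w/6 + ⅚)*5)*T = ((⅚ - w/6)*5)*T = (25/6 - 5*w/6)*T = T*(25/6 - 5*w/6))
(p(6, -2)*P(2))*(-7) = (((⅚)*(-2)*(5 - 1*6))*((½)*(-2 + 2)/2))*(-7) = (((⅚)*(-2)*(5 - 6))*((½)*(½)*0))*(-7) = (((⅚)*(-2)*(-1))*0)*(-7) = ((5/3)*0)*(-7) = 0*(-7) = 0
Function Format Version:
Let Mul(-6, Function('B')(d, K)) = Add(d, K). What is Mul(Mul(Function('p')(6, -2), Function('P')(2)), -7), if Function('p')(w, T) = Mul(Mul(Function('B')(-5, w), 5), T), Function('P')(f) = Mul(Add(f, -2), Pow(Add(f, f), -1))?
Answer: 0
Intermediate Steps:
Function('B')(d, K) = Add(Mul(Rational(-1, 6), K), Mul(Rational(-1, 6), d)) (Function('B')(d, K) = Mul(Rational(-1, 6), Add(d, K)) = Mul(Rational(-1, 6), Add(K, d)) = Add(Mul(Rational(-1, 6), K), Mul(Rational(-1, 6), d)))
Function('P')(f) = Mul(Rational(1, 2), Pow(f, -1), Add(-2, f)) (Function('P')(f) = Mul(Add(-2, f), Pow(Mul(2, f), -1)) = Mul(Add(-2, f), Mul(Rational(1, 2), Pow(f, -1))) = Mul(Rational(1, 2), Pow(f, -1), Add(-2, f)))
Function('p')(w, T) = Mul(T, Add(Rational(25, 6), Mul(Rational(-5, 6), w))) (Function('p')(w, T) = Mul(Mul(Add(Mul(Rational(-1, 6), w), Mul(Rational(-1, 6), -5)), 5), T) = Mul(Mul(Add(Mul(Rational(-1, 6), w), Rational(5, 6)), 5), T) = Mul(Mul(Add(Rational(5, 6), Mul(Rational(-1, 6), w)), 5), T) = Mul(Add(Rational(25, 6), Mul(Rational(-5, 6), w)), T) = Mul(T, Add(Rational(25, 6), Mul(Rational(-5, 6), w))))
Mul(Mul(Function('p')(6, -2), Function('P')(2)), -7) = Mul(Mul(Mul(Rational(5, 6), -2, Add(5, Mul(-1, 6))), Mul(Rational(1, 2), Pow(2, -1), Add(-2, 2))), -7) = Mul(Mul(Mul(Rational(5, 6), -2, Add(5, -6)), Mul(Rational(1, 2), Rational(1, 2), 0)), -7) = Mul(Mul(Mul(Rational(5, 6), -2, -1), 0), -7) = Mul(Mul(Rational(5, 3), 0), -7) = Mul(0, -7) = 0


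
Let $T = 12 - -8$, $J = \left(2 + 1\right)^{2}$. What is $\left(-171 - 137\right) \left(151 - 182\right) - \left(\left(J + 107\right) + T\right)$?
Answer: $9412$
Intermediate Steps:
$J = 9$ ($J = 3^{2} = 9$)
$T = 20$ ($T = 12 + 8 = 20$)
$\left(-171 - 137\right) \left(151 - 182\right) - \left(\left(J + 107\right) + T\right) = \left(-171 - 137\right) \left(151 - 182\right) - \left(\left(9 + 107\right) + 20\right) = \left(-308\right) \left(-31\right) - \left(116 + 20\right) = 9548 - 136 = 9412$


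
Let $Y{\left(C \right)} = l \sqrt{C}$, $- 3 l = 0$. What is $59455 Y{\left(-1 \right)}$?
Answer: $0$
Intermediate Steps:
$l = 0$ ($l = \left(- \frac{1}{3}\right) 0 = 0$)
$Y{\left(C \right)} = 0$ ($Y{\left(C \right)} = 0 \sqrt{C} = 0$)
$59455 Y{\left(-1 \right)} = 59455 \cdot 0 = 0$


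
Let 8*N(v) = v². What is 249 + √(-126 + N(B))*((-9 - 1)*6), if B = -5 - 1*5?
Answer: 249 - 30*I*√454 ≈ 249.0 - 639.22*I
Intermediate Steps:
B = -10 (B = -5 - 5 = -10)
N(v) = v²/8
249 + √(-126 + N(B))*((-9 - 1)*6) = 249 + √(-126 + (⅛)*(-10)²)*((-9 - 1)*6) = 249 + √(-126 + (⅛)*100)*(-10*6) = 249 + √(-126 + 25/2)*(-60) = 249 + √(-227/2)*(-60) = 249 + (I*√454/2)*(-60) = 249 - 30*I*√454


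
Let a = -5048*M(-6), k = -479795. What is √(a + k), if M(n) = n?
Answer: I*√449507 ≈ 670.45*I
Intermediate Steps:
a = 30288 (a = -5048*(-6) = 30288)
√(a + k) = √(30288 - 479795) = √(-449507) = I*√449507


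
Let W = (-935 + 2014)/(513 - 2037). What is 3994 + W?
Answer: 6085777/1524 ≈ 3993.3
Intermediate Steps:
W = -1079/1524 (W = 1079/(-1524) = 1079*(-1/1524) = -1079/1524 ≈ -0.70800)
3994 + W = 3994 - 1079/1524 = 6085777/1524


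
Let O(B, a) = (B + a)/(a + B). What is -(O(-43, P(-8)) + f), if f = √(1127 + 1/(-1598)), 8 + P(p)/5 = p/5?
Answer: -1 - 3*√319767790/1598 ≈ -34.571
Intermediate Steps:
P(p) = -40 + p (P(p) = -40 + 5*(p/5) = -40 + p)
O(B, a) = 1 (O(B, a) = (B + a)/(B + a) = 1)
f = 3*√319767790/1598 (f = √(1127 - 1/1598) = √(1800945/1598) = 3*√319767790/1598 ≈ 33.571)
-(O(-43, P(-8)) + f) = -(1 + 3*√319767790/1598) = -1 - 3*√319767790/1598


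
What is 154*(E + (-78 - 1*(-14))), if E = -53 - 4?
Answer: -18634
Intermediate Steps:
E = -57
154*(E + (-78 - 1*(-14))) = 154*(-57 + (-78 - 1*(-14))) = 154*(-57 + (-78 + 14)) = 154*(-57 - 64) = 154*(-121) = -18634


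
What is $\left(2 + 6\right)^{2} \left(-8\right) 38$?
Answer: $-19456$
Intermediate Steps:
$\left(2 + 6\right)^{2} \left(-8\right) 38 = 8^{2} \left(-8\right) 38 = 64 \left(-8\right) 38 = \left(-512\right) 38 = -19456$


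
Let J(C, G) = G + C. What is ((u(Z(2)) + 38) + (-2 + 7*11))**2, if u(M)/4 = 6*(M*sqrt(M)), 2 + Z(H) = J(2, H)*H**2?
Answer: 1593313 + 75936*sqrt(14) ≈ 1.8774e+6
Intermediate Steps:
J(C, G) = C + G
Z(H) = -2 + H**2*(2 + H) (Z(H) = -2 + (2 + H)*H**2 = -2 + H**2*(2 + H))
u(M) = 24*M**(3/2) (u(M) = 4*(6*(M*sqrt(M))) = 4*(6*M**(3/2)) = 24*M**(3/2))
((u(Z(2)) + 38) + (-2 + 7*11))**2 = ((24*(-2 + 2**2*(2 + 2))**(3/2) + 38) + (-2 + 7*11))**2 = ((24*(-2 + 4*4)**(3/2) + 38) + (-2 + 77))**2 = ((24*(-2 + 16)**(3/2) + 38) + 75)**2 = ((24*14**(3/2) + 38) + 75)**2 = ((24*(14*sqrt(14)) + 38) + 75)**2 = ((336*sqrt(14) + 38) + 75)**2 = ((38 + 336*sqrt(14)) + 75)**2 = (113 + 336*sqrt(14))**2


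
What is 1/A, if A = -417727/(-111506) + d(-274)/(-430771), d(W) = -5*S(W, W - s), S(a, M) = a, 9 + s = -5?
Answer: 48033551126/179791914297 ≈ 0.26716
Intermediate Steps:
s = -14 (s = -9 - 5 = -14)
d(W) = -5*W
A = 179791914297/48033551126 (A = -417727/(-111506) - 5*(-274)/(-430771) = -417727*(-1/111506) + 1370*(-1/430771) = 417727/111506 - 1370/430771 = 179791914297/48033551126 ≈ 3.7430)
1/A = 1/(179791914297/48033551126) = 48033551126/179791914297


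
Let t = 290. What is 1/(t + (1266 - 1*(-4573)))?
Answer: 1/6129 ≈ 0.00016316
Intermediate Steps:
1/(t + (1266 - 1*(-4573))) = 1/(290 + (1266 - 1*(-4573))) = 1/(290 + (1266 + 4573)) = 1/(290 + 5839) = 1/6129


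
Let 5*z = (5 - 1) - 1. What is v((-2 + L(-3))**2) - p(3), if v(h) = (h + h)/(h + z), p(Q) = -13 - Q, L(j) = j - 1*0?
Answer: 1149/64 ≈ 17.953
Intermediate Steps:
L(j) = j (L(j) = j + 0 = j)
z = 3/5 (z = ((5 - 1) - 1)/5 = (4 - 1)/5 = (1/5)*3 = 3/5 ≈ 0.60000)
v(h) = 2*h/(3/5 + h) (v(h) = (h + h)/(h + 3/5) = (2*h)/(3/5 + h) = 2*h/(3/5 + h))
v((-2 + L(-3))**2) - p(3) = 10*(-2 - 3)**2/(3 + 5*(-2 - 3)**2) - (-13 - 1*3) = 10*(-5)**2/(3 + 5*(-5)**2) - (-13 - 3) = 10*25/(3 + 5*25) - 1*(-16) = 10*25/(3 + 125) + 16 = 10*25/128 + 16 = 10*25*(1/128) + 16 = 125/64 + 16 = 1149/64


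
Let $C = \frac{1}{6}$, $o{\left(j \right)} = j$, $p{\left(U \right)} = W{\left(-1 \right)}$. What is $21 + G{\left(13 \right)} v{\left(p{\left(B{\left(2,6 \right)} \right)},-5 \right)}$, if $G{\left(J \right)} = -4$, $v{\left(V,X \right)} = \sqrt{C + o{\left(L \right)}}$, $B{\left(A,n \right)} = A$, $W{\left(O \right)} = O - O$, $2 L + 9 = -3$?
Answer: $21 - \frac{2 i \sqrt{210}}{3} \approx 21.0 - 9.6609 i$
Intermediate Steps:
$L = -6$ ($L = - \frac{9}{2} + \frac{1}{2} \left(-3\right) = - \frac{9}{2} - \frac{3}{2} = -6$)
$W{\left(O \right)} = 0$
$p{\left(U \right)} = 0$
$C = \frac{1}{6} \approx 0.16667$
$v{\left(V,X \right)} = \frac{i \sqrt{210}}{6}$ ($v{\left(V,X \right)} = \sqrt{\frac{1}{6} - 6} = \sqrt{- \frac{35}{6}} = \frac{i \sqrt{210}}{6}$)
$21 + G{\left(13 \right)} v{\left(p{\left(B{\left(2,6 \right)} \right)},-5 \right)} = 21 - 4 \frac{i \sqrt{210}}{6} = 21 - \frac{2 i \sqrt{210}}{3}$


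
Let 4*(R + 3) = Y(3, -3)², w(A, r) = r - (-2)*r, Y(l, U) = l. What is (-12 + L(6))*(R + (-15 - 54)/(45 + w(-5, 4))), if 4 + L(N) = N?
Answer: 745/38 ≈ 19.605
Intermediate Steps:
L(N) = -4 + N
w(A, r) = 3*r (w(A, r) = r + 2*r = 3*r)
R = -¾ (R = -3 + (¼)*3² = -3 + (¼)*9 = -3 + 9/4 = -¾ ≈ -0.75000)
(-12 + L(6))*(R + (-15 - 54)/(45 + w(-5, 4))) = (-12 + (-4 + 6))*(-¾ + (-15 - 54)/(45 + 3*4)) = (-12 + 2)*(-¾ - 69/(45 + 12)) = -10*(-¾ - 69/57) = -10*(-¾ - 69*1/57) = -10*(-¾ - 23/19) = -10*(-149/76) = 745/38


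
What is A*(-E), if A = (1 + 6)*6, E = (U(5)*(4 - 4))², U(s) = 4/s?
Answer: 0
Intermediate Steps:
E = 0 (E = ((4/5)*(4 - 4))² = ((4*(⅕))*0)² = ((⅘)*0)² = 0² = 0)
A = 42 (A = 7*6 = 42)
A*(-E) = 42*(-1*0) = 42*0 = 0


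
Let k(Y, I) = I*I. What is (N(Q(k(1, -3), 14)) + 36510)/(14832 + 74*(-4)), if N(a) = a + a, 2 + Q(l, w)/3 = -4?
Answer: 18237/7268 ≈ 2.5092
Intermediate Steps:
k(Y, I) = I**2
Q(l, w) = -18 (Q(l, w) = -6 + 3*(-4) = -6 - 12 = -18)
N(a) = 2*a
(N(Q(k(1, -3), 14)) + 36510)/(14832 + 74*(-4)) = (2*(-18) + 36510)/(14832 + 74*(-4)) = (-36 + 36510)/(14832 - 296) = 36474/14536 = 36474*(1/14536) = 18237/7268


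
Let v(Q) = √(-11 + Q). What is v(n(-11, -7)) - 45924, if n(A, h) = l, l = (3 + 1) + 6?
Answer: -45924 + I ≈ -45924.0 + 1.0*I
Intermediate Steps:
l = 10 (l = 4 + 6 = 10)
n(A, h) = 10
v(n(-11, -7)) - 45924 = √(-11 + 10) - 45924 = √(-1) - 45924 = I - 45924 = -45924 + I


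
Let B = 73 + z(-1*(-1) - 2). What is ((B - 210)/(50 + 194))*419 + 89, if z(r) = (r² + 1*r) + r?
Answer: -18053/122 ≈ -147.98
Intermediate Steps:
z(r) = r² + 2*r (z(r) = (r² + r) + r = (r + r²) + r = r² + 2*r)
B = 72 (B = 73 + (-1*(-1) - 2)*(2 + (-1*(-1) - 2)) = 73 + (1 - 2)*(2 + (1 - 2)) = 73 - (2 - 1) = 73 - 1*1 = 73 - 1 = 72)
((B - 210)/(50 + 194))*419 + 89 = ((72 - 210)/(50 + 194))*419 + 89 = -138/244*419 + 89 = -138*1/244*419 + 89 = -69/122*419 + 89 = -28911/122 + 89 = -18053/122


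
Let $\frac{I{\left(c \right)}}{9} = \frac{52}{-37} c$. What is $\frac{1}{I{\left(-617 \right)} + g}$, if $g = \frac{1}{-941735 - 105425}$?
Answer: $\frac{38744920}{302373732923} \approx 0.00012814$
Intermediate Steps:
$I{\left(c \right)} = - \frac{468 c}{37}$ ($I{\left(c \right)} = 9 \frac{52}{-37} c = 9 \cdot 52 \left(- \frac{1}{37}\right) c = 9 \left(- \frac{52 c}{37}\right) = - \frac{468 c}{37}$)
$g = - \frac{1}{1047160}$ ($g = \frac{1}{-1047160} = - \frac{1}{1047160} \approx -9.5496 \cdot 10^{-7}$)
$\frac{1}{I{\left(-617 \right)} + g} = \frac{1}{\left(- \frac{468}{37}\right) \left(-617\right) - \frac{1}{1047160}} = \frac{1}{\frac{288756}{37} - \frac{1}{1047160}} = \frac{1}{\frac{302373732923}{38744920}} = \frac{38744920}{302373732923}$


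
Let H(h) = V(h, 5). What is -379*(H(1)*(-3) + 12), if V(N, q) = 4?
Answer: 0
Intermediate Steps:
H(h) = 4
-379*(H(1)*(-3) + 12) = -379*(4*(-3) + 12) = -379*(-12 + 12) = -379*0 = 0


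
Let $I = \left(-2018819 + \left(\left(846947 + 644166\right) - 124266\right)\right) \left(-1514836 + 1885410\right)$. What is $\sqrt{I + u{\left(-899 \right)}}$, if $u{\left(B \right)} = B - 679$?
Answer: $3 i \sqrt{26844874834} \approx 4.9153 \cdot 10^{5} i$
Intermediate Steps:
$u{\left(B \right)} = -679 + B$ ($u{\left(B \right)} = B - 679 = -679 + B$)
$I = -241603871928$ ($I = \left(-2018819 + \left(1491113 - 124266\right)\right) 370574 = \left(-2018819 + 1366847\right) 370574 = \left(-651972\right) 370574 = -241603871928$)
$\sqrt{I + u{\left(-899 \right)}} = \sqrt{-241603871928 - 1578} = \sqrt{-241603873506} = 3 i \sqrt{26844874834}$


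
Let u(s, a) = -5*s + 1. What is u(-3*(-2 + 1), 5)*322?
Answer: -4508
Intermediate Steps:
u(s, a) = 1 - 5*s
u(-3*(-2 + 1), 5)*322 = (1 - (-15)*(-2 + 1))*322 = (1 - (-15)*(-1))*322 = (1 - 5*3)*322 = (1 - 15)*322 = -14*322 = -4508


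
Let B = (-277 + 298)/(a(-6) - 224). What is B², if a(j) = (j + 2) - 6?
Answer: 49/6084 ≈ 0.0080539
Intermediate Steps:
a(j) = -4 + j (a(j) = (2 + j) - 6 = -4 + j)
B = -7/78 (B = (-277 + 298)/((-4 - 6) - 224) = 21/(-10 - 224) = 21/(-234) = 21*(-1/234) = -7/78 ≈ -0.089744)
B² = (-7/78)² = 49/6084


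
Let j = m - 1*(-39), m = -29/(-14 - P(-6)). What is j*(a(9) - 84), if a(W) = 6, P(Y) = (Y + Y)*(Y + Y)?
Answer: -241449/79 ≈ -3056.3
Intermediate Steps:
P(Y) = 4*Y² (P(Y) = (2*Y)*(2*Y) = 4*Y²)
m = 29/158 (m = -29/(-14 - 4*(-6)²) = -29/(-14 - 4*36) = -29/(-14 - 1*144) = -29/(-14 - 144) = -29/(-158) = -29*(-1/158) = 29/158 ≈ 0.18354)
j = 6191/158 (j = 29/158 - 1*(-39) = 29/158 + 39 = 6191/158 ≈ 39.184)
j*(a(9) - 84) = 6191*(6 - 84)/158 = (6191/158)*(-78) = -241449/79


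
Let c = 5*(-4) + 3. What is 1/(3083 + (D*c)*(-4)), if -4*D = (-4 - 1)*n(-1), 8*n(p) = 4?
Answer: 2/6251 ≈ 0.00031995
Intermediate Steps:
n(p) = ½ (n(p) = (⅛)*4 = ½)
D = 5/8 (D = -(-4 - 1)/(4*2) = -(-5)/(4*2) = -¼*(-5/2) = 5/8 ≈ 0.62500)
c = -17 (c = -20 + 3 = -17)
1/(3083 + (D*c)*(-4)) = 1/(3083 + ((5/8)*(-17))*(-4)) = 1/(3083 - 85/8*(-4)) = 1/(3083 + 85/2) = 1/(6251/2) = 2/6251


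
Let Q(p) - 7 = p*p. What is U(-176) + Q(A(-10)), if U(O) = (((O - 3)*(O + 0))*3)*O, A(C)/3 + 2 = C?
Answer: -16632809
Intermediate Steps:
A(C) = -6 + 3*C
Q(p) = 7 + p**2 (Q(p) = 7 + p*p = 7 + p**2)
U(O) = 3*O**2*(-3 + O) (U(O) = (((-3 + O)*O)*3)*O = ((O*(-3 + O))*3)*O = (3*O*(-3 + O))*O = 3*O**2*(-3 + O))
U(-176) + Q(A(-10)) = 3*(-176)**2*(-3 - 176) + (7 + (-6 + 3*(-10))**2) = 3*30976*(-179) + (7 + (-6 - 30)**2) = -16634112 + (7 + (-36)**2) = -16634112 + (7 + 1296) = -16634112 + 1303 = -16632809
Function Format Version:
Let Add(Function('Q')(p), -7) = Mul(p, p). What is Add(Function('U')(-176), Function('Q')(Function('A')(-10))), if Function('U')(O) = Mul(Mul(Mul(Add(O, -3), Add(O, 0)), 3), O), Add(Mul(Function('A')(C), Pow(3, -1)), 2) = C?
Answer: -16632809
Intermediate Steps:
Function('A')(C) = Add(-6, Mul(3, C))
Function('Q')(p) = Add(7, Pow(p, 2)) (Function('Q')(p) = Add(7, Mul(p, p)) = Add(7, Pow(p, 2)))
Function('U')(O) = Mul(3, Pow(O, 2), Add(-3, O)) (Function('U')(O) = Mul(Mul(Mul(Add(-3, O), O), 3), O) = Mul(Mul(Mul(O, Add(-3, O)), 3), O) = Mul(Mul(3, O, Add(-3, O)), O) = Mul(3, Pow(O, 2), Add(-3, O)))
Add(Function('U')(-176), Function('Q')(Function('A')(-10))) = Add(Mul(3, Pow(-176, 2), Add(-3, -176)), Add(7, Pow(Add(-6, Mul(3, -10)), 2))) = Add(Mul(3, 30976, -179), Add(7, Pow(Add(-6, -30), 2))) = Add(-16634112, Add(7, Pow(-36, 2))) = Add(-16634112, Add(7, 1296)) = Add(-16634112, 1303) = -16632809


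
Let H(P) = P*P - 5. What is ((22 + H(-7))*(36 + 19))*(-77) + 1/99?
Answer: -27671489/99 ≈ -2.7951e+5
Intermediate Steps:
H(P) = -5 + P² (H(P) = P² - 5 = -5 + P²)
((22 + H(-7))*(36 + 19))*(-77) + 1/99 = ((22 + (-5 + (-7)²))*(36 + 19))*(-77) + 1/99 = ((22 + (-5 + 49))*55)*(-77) + 1/99 = ((22 + 44)*55)*(-77) + 1/99 = (66*55)*(-77) + 1/99 = 3630*(-77) + 1/99 = -279510 + 1/99 = -27671489/99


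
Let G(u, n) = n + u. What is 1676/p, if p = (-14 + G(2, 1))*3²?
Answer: -1676/99 ≈ -16.929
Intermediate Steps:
p = -99 (p = (-14 + (1 + 2))*3² = (-14 + 3)*9 = -11*9 = -99)
1676/p = 1676/(-99) = 1676*(-1/99) = -1676/99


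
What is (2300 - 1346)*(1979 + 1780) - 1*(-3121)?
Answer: 3589207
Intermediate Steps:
(2300 - 1346)*(1979 + 1780) - 1*(-3121) = 954*3759 + 3121 = 3586086 + 3121 = 3589207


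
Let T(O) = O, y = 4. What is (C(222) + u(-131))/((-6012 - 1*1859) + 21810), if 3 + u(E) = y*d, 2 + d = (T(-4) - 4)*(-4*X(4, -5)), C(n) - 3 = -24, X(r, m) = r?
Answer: 480/13939 ≈ 0.034436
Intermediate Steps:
C(n) = -21 (C(n) = 3 - 24 = -21)
d = 126 (d = -2 + (-4 - 4)*(-4*4) = -2 - 8*(-16) = -2 + 128 = 126)
u(E) = 501 (u(E) = -3 + 4*126 = -3 + 504 = 501)
(C(222) + u(-131))/((-6012 - 1*1859) + 21810) = (-21 + 501)/((-6012 - 1*1859) + 21810) = 480/((-6012 - 1859) + 21810) = 480/(-7871 + 21810) = 480/13939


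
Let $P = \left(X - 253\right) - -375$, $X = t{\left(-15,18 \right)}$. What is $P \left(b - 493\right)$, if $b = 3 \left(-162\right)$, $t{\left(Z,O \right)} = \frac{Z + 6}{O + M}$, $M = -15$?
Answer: $-116501$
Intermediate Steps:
$t{\left(Z,O \right)} = \frac{6 + Z}{-15 + O}$ ($t{\left(Z,O \right)} = \frac{Z + 6}{O - 15} = \frac{6 + Z}{-15 + O}$)
$X = -3$ ($X = \frac{6 - 15}{-15 + 18} = \frac{1}{3} \left(-9\right) = -3$)
$b = -486$
$P = 119$ ($P = \left(-3 - 253\right) - -375 = \left(-3 - 253\right) + 375 = -256 + 375 = 119$)
$P \left(b - 493\right) = 119 \left(-486 - 493\right) = 119 \left(-979\right) = -116501$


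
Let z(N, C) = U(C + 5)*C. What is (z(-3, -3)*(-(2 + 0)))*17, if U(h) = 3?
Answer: 306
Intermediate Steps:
z(N, C) = 3*C
(z(-3, -3)*(-(2 + 0)))*17 = ((3*(-3))*(-(2 + 0)))*17 = -(-9)*2*17 = -9*(-2)*17 = 18*17 = 306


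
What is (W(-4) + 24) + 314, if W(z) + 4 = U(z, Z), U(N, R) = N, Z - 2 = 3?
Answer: 330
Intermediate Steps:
Z = 5 (Z = 2 + 3 = 5)
W(z) = -4 + z
(W(-4) + 24) + 314 = ((-4 - 4) + 24) + 314 = (-8 + 24) + 314 = 16 + 314 = 330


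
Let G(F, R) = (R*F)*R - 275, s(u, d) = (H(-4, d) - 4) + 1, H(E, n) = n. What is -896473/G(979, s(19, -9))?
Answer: -896473/140701 ≈ -6.3715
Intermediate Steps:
s(u, d) = -3 + d (s(u, d) = (d - 4) + 1 = (-4 + d) + 1 = -3 + d)
G(F, R) = -275 + F*R**2 (G(F, R) = (F*R)*R - 275 = F*R**2 - 275 = -275 + F*R**2)
-896473/G(979, s(19, -9)) = -896473/(-275 + 979*(-3 - 9)**2) = -896473/(-275 + 979*(-12)**2) = -896473/(-275 + 979*144) = -896473/(-275 + 140976) = -896473/140701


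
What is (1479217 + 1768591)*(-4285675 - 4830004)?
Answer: -29605975181632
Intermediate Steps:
(1479217 + 1768591)*(-4285675 - 4830004) = 3247808*(-9115679) = -29605975181632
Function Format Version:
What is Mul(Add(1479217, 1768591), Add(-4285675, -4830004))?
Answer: -29605975181632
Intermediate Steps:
Mul(Add(1479217, 1768591), Add(-4285675, -4830004)) = Mul(3247808, -9115679) = -29605975181632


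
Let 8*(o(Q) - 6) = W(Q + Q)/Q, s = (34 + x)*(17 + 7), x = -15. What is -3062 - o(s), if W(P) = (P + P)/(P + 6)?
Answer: -5632849/1836 ≈ -3068.0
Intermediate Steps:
s = 456 (s = (34 - 15)*(17 + 7) = 19*24 = 456)
W(P) = 2*P/(6 + P) (W(P) = (2*P)/(6 + P) = 2*P/(6 + P))
o(Q) = 6 + 1/(2*(6 + 2*Q)) (o(Q) = 6 + ((2*(Q + Q)/(6 + (Q + Q)))/Q)/8 = 6 + ((2*(2*Q)/(6 + 2*Q))/Q)/8 = 6 + ((4*Q/(6 + 2*Q))/Q)/8 = 6 + (4/(6 + 2*Q))/8 = 6 + 1/(2*(6 + 2*Q)))
-3062 - o(s) = -3062 - (73 + 24*456)/(4*(3 + 456)) = -3062 - (73 + 10944)/(4*459) = -3062 - 11017/(4*459) = -3062 - 1*11017/1836 = -3062 - 11017/1836 = -5632849/1836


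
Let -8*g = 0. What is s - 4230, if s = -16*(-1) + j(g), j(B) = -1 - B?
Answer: -4215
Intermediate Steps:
g = 0 (g = -⅛*0 = 0)
s = 15 (s = -16*(-1) + (-1 - 1*0) = 16 + (-1 + 0) = 16 - 1 = 15)
s - 4230 = 15 - 4230 = -4215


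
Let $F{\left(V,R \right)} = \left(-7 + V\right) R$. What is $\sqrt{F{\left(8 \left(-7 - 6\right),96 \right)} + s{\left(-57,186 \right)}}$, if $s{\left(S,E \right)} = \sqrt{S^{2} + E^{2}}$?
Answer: $\sqrt{-10656 + 87 \sqrt{5}} \approx 102.28 i$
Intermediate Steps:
$F{\left(V,R \right)} = R \left(-7 + V\right)$
$s{\left(S,E \right)} = \sqrt{E^{2} + S^{2}}$
$\sqrt{F{\left(8 \left(-7 - 6\right),96 \right)} + s{\left(-57,186 \right)}} = \sqrt{96 \left(-7 + 8 \left(-7 - 6\right)\right) + \sqrt{186^{2} + \left(-57\right)^{2}}} = \sqrt{96 \left(-7 + 8 \left(-13\right)\right) + \sqrt{34596 + 3249}} = \sqrt{96 \left(-7 - 104\right) + \sqrt{37845}} = \sqrt{96 \left(-111\right) + 87 \sqrt{5}} = \sqrt{-10656 + 87 \sqrt{5}}$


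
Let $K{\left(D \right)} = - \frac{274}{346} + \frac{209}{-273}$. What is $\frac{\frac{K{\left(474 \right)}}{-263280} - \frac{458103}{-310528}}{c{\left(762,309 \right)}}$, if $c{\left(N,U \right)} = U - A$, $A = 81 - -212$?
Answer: $\frac{356017637702749}{3861245237391360} \approx 0.092203$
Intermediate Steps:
$A = 293$ ($A = 81 + 212 = 293$)
$K{\left(D \right)} = - \frac{73558}{47229}$ ($K{\left(D \right)} = \left(-274\right) \frac{1}{346} + 209 \left(- \frac{1}{273}\right) = - \frac{137}{173} - \frac{209}{273} = - \frac{73558}{47229}$)
$c{\left(N,U \right)} = -293 + U$ ($c{\left(N,U \right)} = U - 293 = -293 + U$)
$\frac{\frac{K{\left(474 \right)}}{-263280} - \frac{458103}{-310528}}{c{\left(762,309 \right)}} = \frac{- \frac{73558}{47229 \left(-263280\right)} - \frac{458103}{-310528}}{-293 + 309} = \frac{\left(- \frac{73558}{47229}\right) \left(- \frac{1}{263280}\right) - - \frac{458103}{310528}}{16} = \left(\frac{36779}{6217225560} + \frac{458103}{310528}\right) \frac{1}{16} = \frac{356017637702749}{241327827336960} \cdot \frac{1}{16} = \frac{356017637702749}{3861245237391360}$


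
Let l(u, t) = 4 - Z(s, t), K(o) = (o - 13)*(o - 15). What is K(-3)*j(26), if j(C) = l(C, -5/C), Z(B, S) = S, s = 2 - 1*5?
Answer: 15696/13 ≈ 1207.4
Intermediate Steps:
K(o) = (-15 + o)*(-13 + o) (K(o) = (-13 + o)*(-15 + o) = (-15 + o)*(-13 + o))
s = -3 (s = 2 - 5 = -3)
l(u, t) = 4 - t
j(C) = 4 + 5/C (j(C) = 4 - (-5)/C = 4 + 5/C)
K(-3)*j(26) = (195 + (-3)² - 28*(-3))*(4 + 5/26) = (195 + 9 + 84)*(4 + 5*(1/26)) = 288*(4 + 5/26) = 288*(109/26) = 15696/13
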